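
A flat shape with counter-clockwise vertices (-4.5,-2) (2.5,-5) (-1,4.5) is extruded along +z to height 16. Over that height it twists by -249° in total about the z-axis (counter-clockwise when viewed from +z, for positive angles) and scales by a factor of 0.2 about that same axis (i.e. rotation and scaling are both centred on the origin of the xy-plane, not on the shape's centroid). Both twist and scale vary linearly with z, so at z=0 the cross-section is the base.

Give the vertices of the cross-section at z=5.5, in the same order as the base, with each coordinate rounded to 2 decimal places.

Cross-section at z=5.5: (-1.70,3.14) (-3.48,-2.09) (3.20,0.97)

t = z/height = 5.5/16 = 0.34375
s = 1 + (scale-1)·z/height = 1 + (0.2-1)·5.5/16 = 0.725000
θ = twist·z/height = -249°·5.5/16 = -85.5938° = -1.493893 rad
cos θ = 0.076828, sin θ = -0.997044 (intermediates below are computed at full precision and shown rounded to 5 d.p.)
v1: (-4.5,-2) → rotate → (-2.33981,4.33304) → ×s → (-1.69637,3.14146) → (-1.70,3.14)
v2: (2.5,-5) → rotate → (-4.79315,-2.87675) → ×s → (-3.47504,-2.08564) → (-3.48,-2.09)
v3: (-1,4.5) → rotate → (4.40987,1.34277) → ×s → (3.19716,0.97351) → (3.20,0.97)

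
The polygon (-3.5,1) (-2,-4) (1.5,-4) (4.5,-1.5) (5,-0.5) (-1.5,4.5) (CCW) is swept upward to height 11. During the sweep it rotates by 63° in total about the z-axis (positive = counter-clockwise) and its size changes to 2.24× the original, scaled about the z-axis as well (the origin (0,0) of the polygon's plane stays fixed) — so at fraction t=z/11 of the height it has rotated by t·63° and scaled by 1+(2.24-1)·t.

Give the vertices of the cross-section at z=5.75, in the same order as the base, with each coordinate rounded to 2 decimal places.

t = z/height = 5.75/11 = 0.522727
s = 1 + (scale-1)·z/height = 1 + (2.24-1)·5.75/11 = 1.648182
θ = twist·z/height = 63°·5.75/11 = 32.9318° = 0.574769 rad
cos θ = 0.839318, sin θ = 0.543641 (intermediates below are computed at full precision and shown rounded to 5 d.p.)
v1: (-3.5,1) → rotate → (-3.48125,-1.06342) → ×s → (-5.73774,-1.75272) → (-5.74,-1.75)
v2: (-2,-4) → rotate → (0.49593,-4.44455) → ×s → (0.81738,-7.32543) → (0.82,-7.33)
v3: (1.5,-4) → rotate → (3.43354,-2.54181) → ×s → (5.65910,-4.18937) → (5.66,-4.19)
v4: (4.5,-1.5) → rotate → (4.59239,1.18741) → ×s → (7.56910,1.95706) → (7.57,1.96)
v5: (5,-0.5) → rotate → (4.46841,2.29854) → ×s → (7.36475,3.78842) → (7.36,3.79)
v6: (-1.5,4.5) → rotate → (-3.70536,2.96147) → ×s → (-6.10711,4.88104) → (-6.11,4.88)

Cross-section at z=5.75: (-5.74,-1.75) (0.82,-7.33) (5.66,-4.19) (7.57,1.96) (7.36,3.79) (-6.11,4.88)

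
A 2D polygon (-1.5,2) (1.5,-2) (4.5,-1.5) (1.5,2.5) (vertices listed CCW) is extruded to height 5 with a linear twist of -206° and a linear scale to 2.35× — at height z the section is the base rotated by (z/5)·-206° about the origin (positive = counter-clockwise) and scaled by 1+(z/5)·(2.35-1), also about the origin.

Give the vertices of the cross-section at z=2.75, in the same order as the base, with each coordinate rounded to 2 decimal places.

t = z/height = 2.75/5 = 0.55
s = 1 + (scale-1)·z/height = 1 + (2.35-1)·2.75/5 = 1.742500
θ = twist·z/height = -206°·2.75/5 = -113.3000° = -1.977458 rad
cos θ = -0.395546, sin θ = -0.918446 (intermediates below are computed at full precision and shown rounded to 5 d.p.)
v1: (-1.5,2) → rotate → (2.43021,0.58658) → ×s → (4.23464,1.02211) → (4.23,1.02)
v2: (1.5,-2) → rotate → (-2.43021,-0.58658) → ×s → (-4.23464,-1.02211) → (-4.23,-1.02)
v3: (4.5,-1.5) → rotate → (-3.15762,-3.53969) → ×s → (-5.50216,-6.16791) → (-5.50,-6.17)
v4: (1.5,2.5) → rotate → (1.70280,-2.36653) → ×s → (2.96712,-4.12368) → (2.97,-4.12)

Cross-section at z=2.75: (4.23,1.02) (-4.23,-1.02) (-5.50,-6.17) (2.97,-4.12)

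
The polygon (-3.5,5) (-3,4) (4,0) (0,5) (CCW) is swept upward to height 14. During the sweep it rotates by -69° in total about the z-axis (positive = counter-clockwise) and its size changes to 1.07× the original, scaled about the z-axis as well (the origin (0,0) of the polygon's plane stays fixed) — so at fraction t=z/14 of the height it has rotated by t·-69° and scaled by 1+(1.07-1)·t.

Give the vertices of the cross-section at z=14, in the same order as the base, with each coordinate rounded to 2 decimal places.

Cross-section at z=14: (3.65,5.41) (2.85,4.53) (1.53,-4.00) (4.99,1.92)

t = z/height = 14/14 = 1
s = 1 + (scale-1)·z/height = 1 + (1.07-1)·14/14 = 1.070000
θ = twist·z/height = -69°·14/14 = -69.0000° = -1.204277 rad
cos θ = 0.358368, sin θ = -0.933580 (intermediates below are computed at full precision and shown rounded to 5 d.p.)
v1: (-3.5,5) → rotate → (3.41361,5.05937) → ×s → (3.65257,5.41353) → (3.65,5.41)
v2: (-3,4) → rotate → (2.65922,4.23421) → ×s → (2.84536,4.53061) → (2.85,4.53)
v3: (4,0) → rotate → (1.43347,-3.73432) → ×s → (1.53381,-3.99572) → (1.53,-4.00)
v4: (0,5) → rotate → (4.66790,1.79184) → ×s → (4.99466,1.91727) → (4.99,1.92)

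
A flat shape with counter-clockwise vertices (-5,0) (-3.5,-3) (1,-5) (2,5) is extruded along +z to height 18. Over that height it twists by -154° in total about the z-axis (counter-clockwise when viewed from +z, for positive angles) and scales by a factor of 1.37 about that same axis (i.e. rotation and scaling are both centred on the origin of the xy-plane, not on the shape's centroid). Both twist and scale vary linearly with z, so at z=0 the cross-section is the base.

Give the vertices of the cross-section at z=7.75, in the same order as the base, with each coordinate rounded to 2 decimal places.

t = z/height = 7.75/18 = 0.430556
s = 1 + (scale-1)·z/height = 1 + (1.37-1)·7.75/18 = 1.159306
θ = twist·z/height = -154°·7.75/18 = -66.3056° = -1.157250 rad
cos θ = 0.401859, sin θ = -0.915702 (intermediates below are computed at full precision and shown rounded to 5 d.p.)
v1: (-5,0) → rotate → (-2.00929,4.57851) → ×s → (-2.32939,5.30789) → (-2.33,5.31)
v2: (-3.5,-3) → rotate → (-4.15361,1.99938) → ×s → (-4.81530,2.31789) → (-4.82,2.32)
v3: (1,-5) → rotate → (-4.17665,-2.92500) → ×s → (-4.84201,-3.39096) → (-4.84,-3.39)
v4: (2,5) → rotate → (5.38223,0.17789) → ×s → (6.23964,0.20623) → (6.24,0.21)

Cross-section at z=7.75: (-2.33,5.31) (-4.82,2.32) (-4.84,-3.39) (6.24,0.21)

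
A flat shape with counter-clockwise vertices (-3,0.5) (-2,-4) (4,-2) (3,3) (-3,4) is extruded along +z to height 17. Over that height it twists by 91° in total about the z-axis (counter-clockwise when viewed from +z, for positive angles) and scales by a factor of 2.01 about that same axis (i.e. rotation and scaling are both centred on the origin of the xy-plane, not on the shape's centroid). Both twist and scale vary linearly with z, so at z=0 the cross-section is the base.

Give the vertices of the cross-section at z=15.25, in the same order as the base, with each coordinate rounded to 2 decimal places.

t = z/height = 15.25/17 = 0.897059
s = 1 + (scale-1)·z/height = 1 + (2.01-1)·15.25/17 = 1.906029
θ = twist·z/height = 91°·15.25/17 = 81.6324° = 1.424753 rad
cos θ = 0.145524, sin θ = 0.989355 (intermediates below are computed at full precision and shown rounded to 5 d.p.)
v1: (-3,0.5) → rotate → (-0.93125,-2.89530) → ×s → (-1.77499,-5.51853) → (-1.77,-5.52)
v2: (-2,-4) → rotate → (3.66637,-2.56081) → ×s → (6.98821,-4.88097) → (6.99,-4.88)
v3: (4,-2) → rotate → (2.56081,3.66637) → ×s → (4.88097,6.98821) → (4.88,6.99)
v4: (3,3) → rotate → (-2.53149,3.40464) → ×s → (-4.82510,6.48934) → (-4.83,6.49)
v5: (-3,4) → rotate → (-4.39399,-2.38597) → ×s → (-8.37508,-4.54772) → (-8.38,-4.55)

Cross-section at z=15.25: (-1.77,-5.52) (6.99,-4.88) (4.88,6.99) (-4.83,6.49) (-8.38,-4.55)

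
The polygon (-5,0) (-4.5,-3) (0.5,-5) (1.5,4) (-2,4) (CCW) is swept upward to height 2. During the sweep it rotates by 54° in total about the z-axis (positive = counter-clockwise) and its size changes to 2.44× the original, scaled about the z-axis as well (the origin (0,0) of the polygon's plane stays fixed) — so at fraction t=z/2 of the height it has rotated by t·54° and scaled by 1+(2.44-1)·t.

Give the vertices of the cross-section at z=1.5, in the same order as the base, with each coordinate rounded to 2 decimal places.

t = z/height = 1.5/2 = 0.75
s = 1 + (scale-1)·z/height = 1 + (2.44-1)·1.5/2 = 2.080000
θ = twist·z/height = 54°·1.5/2 = 40.5000° = 0.706858 rad
cos θ = 0.760406, sin θ = 0.649448 (intermediates below are computed at full precision and shown rounded to 5 d.p.)
v1: (-5,0) → rotate → (-3.80203,-3.24724) → ×s → (-7.90822,-6.75426) → (-7.91,-6.75)
v2: (-4.5,-3) → rotate → (-1.47348,-5.20373) → ×s → (-3.06484,-10.82377) → (-3.06,-10.82)
v3: (0.5,-5) → rotate → (3.62744,-3.47731) → ×s → (7.54508,-7.23280) → (7.55,-7.23)
v4: (1.5,4) → rotate → (-1.45718,4.01580) → ×s → (-3.03094,8.35286) → (-3.03,8.35)
v5: (-2,4) → rotate → (-4.11860,1.74273) → ×s → (-8.56670,3.62487) → (-8.57,3.62)

Cross-section at z=1.5: (-7.91,-6.75) (-3.06,-10.82) (7.55,-7.23) (-3.03,8.35) (-8.57,3.62)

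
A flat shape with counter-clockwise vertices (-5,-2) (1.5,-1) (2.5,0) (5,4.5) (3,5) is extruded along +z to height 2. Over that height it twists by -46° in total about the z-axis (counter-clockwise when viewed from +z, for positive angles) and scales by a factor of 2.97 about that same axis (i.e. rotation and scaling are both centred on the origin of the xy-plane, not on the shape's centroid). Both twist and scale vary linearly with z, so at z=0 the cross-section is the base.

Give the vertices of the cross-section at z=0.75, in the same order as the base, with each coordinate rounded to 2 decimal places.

Cross-section at z=0.75: (-9.33,-0.74) (1.98,-2.43) (4.15,-1.29) (10.62,4.89) (7.56,6.76)

t = z/height = 0.75/2 = 0.375
s = 1 + (scale-1)·z/height = 1 + (2.97-1)·0.75/2 = 1.738750
θ = twist·z/height = -46°·0.75/2 = -17.2500° = -0.301069 rad
cos θ = 0.955020, sin θ = -0.296542 (intermediates below are computed at full precision and shown rounded to 5 d.p.)
v1: (-5,-2) → rotate → (-5.36818,-0.42733) → ×s → (-9.33393,-0.74302) → (-9.33,-0.74)
v2: (1.5,-1) → rotate → (1.13599,-1.39983) → ×s → (1.97520,-2.43396) → (1.98,-2.43)
v3: (2.5,0) → rotate → (2.38755,-0.74135) → ×s → (4.15135,-1.28903) → (4.15,-1.29)
v4: (5,4.5) → rotate → (6.10954,2.81488) → ×s → (10.62296,4.89438) → (10.62,4.89)
v5: (3,5) → rotate → (4.34777,3.88547) → ×s → (7.55968,6.75587) → (7.56,6.76)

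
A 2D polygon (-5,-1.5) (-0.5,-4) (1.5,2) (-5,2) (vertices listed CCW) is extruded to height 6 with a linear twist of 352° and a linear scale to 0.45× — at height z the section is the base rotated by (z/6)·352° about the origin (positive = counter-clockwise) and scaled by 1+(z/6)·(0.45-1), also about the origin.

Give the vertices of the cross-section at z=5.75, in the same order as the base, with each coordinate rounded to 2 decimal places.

t = z/height = 5.75/6 = 0.958333
s = 1 + (scale-1)·z/height = 1 + (0.45-1)·5.75/6 = 0.472917
θ = twist·z/height = 352°·5.75/6 = 337.3333° = 5.887577 rad
cos θ = 0.922762, sin θ = -0.385369 (intermediates below are computed at full precision and shown rounded to 5 d.p.)
v1: (-5,-1.5) → rotate → (-5.19187,0.54270) → ×s → (-2.45532,0.25665) → (-2.46,0.26)
v2: (-0.5,-4) → rotate → (-2.00286,-3.49837) → ×s → (-0.94719,-1.65444) → (-0.95,-1.65)
v3: (1.5,2) → rotate → (2.15488,1.26747) → ×s → (1.01908,0.59941) → (1.02,0.60)
v4: (-5,2) → rotate → (-3.84307,3.77237) → ×s → (-1.81745,1.78402) → (-1.82,1.78)

Cross-section at z=5.75: (-2.46,0.26) (-0.95,-1.65) (1.02,0.60) (-1.82,1.78)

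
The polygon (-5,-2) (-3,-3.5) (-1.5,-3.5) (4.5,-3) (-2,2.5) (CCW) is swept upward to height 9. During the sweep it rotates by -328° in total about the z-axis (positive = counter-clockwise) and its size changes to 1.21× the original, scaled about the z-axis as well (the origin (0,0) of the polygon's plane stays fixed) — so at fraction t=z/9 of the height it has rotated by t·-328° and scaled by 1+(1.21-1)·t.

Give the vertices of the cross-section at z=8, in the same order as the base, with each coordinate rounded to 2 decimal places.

Cross-section at z=8: (0.03,-6.39) (2.55,-4.84) (3.21,-3.18) (5.27,3.66) (-3.63,-1.12)

t = z/height = 8/9 = 0.888889
s = 1 + (scale-1)·z/height = 1 + (1.21-1)·8/9 = 1.186667
θ = twist·z/height = -328°·8/9 = -291.5556° = -5.088604 rad
cos θ = 0.367403, sin θ = 0.930062 (intermediates below are computed at full precision and shown rounded to 5 d.p.)
v1: (-5,-2) → rotate → (0.02311,-5.38512) → ×s → (0.02742,-6.39034) → (0.03,-6.39)
v2: (-3,-3.5) → rotate → (2.15301,-4.07610) → ×s → (2.55490,-4.83697) → (2.55,-4.84)
v3: (-1.5,-3.5) → rotate → (2.70411,-2.68100) → ×s → (3.20888,-3.18146) → (3.21,-3.18)
v4: (4.5,-3) → rotate → (4.44350,3.08307) → ×s → (5.27295,3.65857) → (5.27,3.66)
v5: (-2,2.5) → rotate → (-3.05996,-0.94162) → ×s → (-3.63115,-1.11738) → (-3.63,-1.12)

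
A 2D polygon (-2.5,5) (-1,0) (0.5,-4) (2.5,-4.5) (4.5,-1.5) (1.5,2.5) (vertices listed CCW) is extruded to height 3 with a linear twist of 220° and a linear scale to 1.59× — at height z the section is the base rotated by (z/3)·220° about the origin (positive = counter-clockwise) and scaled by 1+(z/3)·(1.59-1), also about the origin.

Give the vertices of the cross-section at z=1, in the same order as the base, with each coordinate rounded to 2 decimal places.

Cross-section at z=1: (-6.59,-1.15) (-0.34,-1.15) (4.76,-0.80) (6.02,1.32) (3.26,4.64) (-2.35,2.58)

t = z/height = 1/3 = 0.333333
s = 1 + (scale-1)·z/height = 1 + (1.59-1)·1/3 = 1.196667
θ = twist·z/height = 220°·1/3 = 73.3333° = 1.279908 rad
cos θ = 0.286803, sin θ = 0.957990 (intermediates below are computed at full precision and shown rounded to 5 d.p.)
v1: (-2.5,5) → rotate → (-5.50696,-0.96096) → ×s → (-6.58999,-1.14995) → (-6.59,-1.15)
v2: (-1,0) → rotate → (-0.28680,-0.95799) → ×s → (-0.34321,-1.14639) → (-0.34,-1.15)
v3: (0.5,-4) → rotate → (3.97536,-0.66822) → ×s → (4.75718,-0.79963) → (4.76,-0.80)
v4: (2.5,-4.5) → rotate → (5.02796,1.10436) → ×s → (6.01679,1.32155) → (6.02,1.32)
v5: (4.5,-1.5) → rotate → (2.72760,3.88075) → ×s → (3.26403,4.64396) → (3.26,4.64)
v6: (1.5,2.5) → rotate → (-1.96477,2.15399) → ×s → (-2.35117,2.57761) → (-2.35,2.58)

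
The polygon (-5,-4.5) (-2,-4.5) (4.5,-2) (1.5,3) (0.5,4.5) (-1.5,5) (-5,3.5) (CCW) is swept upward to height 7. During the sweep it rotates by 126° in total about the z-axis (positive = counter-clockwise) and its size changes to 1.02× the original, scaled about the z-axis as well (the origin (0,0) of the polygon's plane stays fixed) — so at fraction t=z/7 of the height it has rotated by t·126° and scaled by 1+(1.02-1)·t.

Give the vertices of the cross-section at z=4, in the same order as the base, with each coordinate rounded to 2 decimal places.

t = z/height = 4/7 = 0.571429
s = 1 + (scale-1)·z/height = 1 + (1.02-1)·4/7 = 1.011429
θ = twist·z/height = 126°·4/7 = 72.0000° = 1.256637 rad
cos θ = 0.309017, sin θ = 0.951057 (intermediates below are computed at full precision and shown rounded to 5 d.p.)
v1: (-5,-4.5) → rotate → (2.73467,-6.14586) → ×s → (2.76592,-6.21610) → (2.77,-6.22)
v2: (-2,-4.5) → rotate → (3.66172,-3.29269) → ×s → (3.70357,-3.33032) → (3.70,-3.33)
v3: (4.5,-2) → rotate → (3.29269,3.66172) → ×s → (3.33032,3.70357) → (3.33,3.70)
v4: (1.5,3) → rotate → (-2.38964,2.35364) → ×s → (-2.41695,2.38053) → (-2.42,2.38)
v5: (0.5,4.5) → rotate → (-4.12525,1.86610) → ×s → (-4.17239,1.88743) → (-4.17,1.89)
v6: (-1.5,5) → rotate → (-5.21881,0.11850) → ×s → (-5.27845,0.11985) → (-5.28,0.12)
v7: (-5,3.5) → rotate → (-4.87378,-3.67372) → ×s → (-4.92948,-3.71571) → (-4.93,-3.72)

Cross-section at z=4: (2.77,-6.22) (3.70,-3.33) (3.33,3.70) (-2.42,2.38) (-4.17,1.89) (-5.28,0.12) (-4.93,-3.72)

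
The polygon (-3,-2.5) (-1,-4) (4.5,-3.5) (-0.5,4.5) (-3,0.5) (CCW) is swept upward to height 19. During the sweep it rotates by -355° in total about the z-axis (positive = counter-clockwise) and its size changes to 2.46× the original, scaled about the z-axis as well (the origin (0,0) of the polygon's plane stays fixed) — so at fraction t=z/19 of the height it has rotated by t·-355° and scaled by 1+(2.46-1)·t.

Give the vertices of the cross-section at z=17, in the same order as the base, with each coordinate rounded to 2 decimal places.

Cross-section at z=17: (-1.23,-8.92) (4.51,-8.37) (13.11,1.03) (-7.85,6.89) (-5.89,-3.81)

t = z/height = 17/19 = 0.894737
s = 1 + (scale-1)·z/height = 1 + (2.46-1)·17/19 = 2.306316
θ = twist·z/height = -355°·17/19 = -317.6316° = -5.543717 rad
cos θ = 0.738827, sin θ = 0.673895 (intermediates below are computed at full precision and shown rounded to 5 d.p.)
v1: (-3,-2.5) → rotate → (-0.53174,-3.86875) → ×s → (-1.22637,-8.92257) → (-1.23,-8.92)
v2: (-1,-4) → rotate → (1.95675,-3.62920) → ×s → (4.51289,-8.37009) → (4.51,-8.37)
v3: (4.5,-3.5) → rotate → (5.68335,0.44663) → ×s → (13.10761,1.03008) → (13.11,1.03)
v4: (-0.5,4.5) → rotate → (-3.40194,2.98777) → ×s → (-7.84595,6.89075) → (-7.85,6.89)
v5: (-3,0.5) → rotate → (-2.55343,-1.65227) → ×s → (-5.88901,-3.81066) → (-5.89,-3.81)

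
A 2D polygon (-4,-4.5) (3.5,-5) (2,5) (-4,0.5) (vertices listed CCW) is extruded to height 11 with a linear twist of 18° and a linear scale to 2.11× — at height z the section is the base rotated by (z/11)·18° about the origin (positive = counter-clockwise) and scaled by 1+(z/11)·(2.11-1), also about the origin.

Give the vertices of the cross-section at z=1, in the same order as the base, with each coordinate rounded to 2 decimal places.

t = z/height = 1/11 = 0.0909091
s = 1 + (scale-1)·z/height = 1 + (2.11-1)·1/11 = 1.100909
θ = twist·z/height = 18°·1/11 = 1.6364° = 0.028560 rad
cos θ = 0.999592, sin θ = 0.028556 (intermediates below are computed at full precision and shown rounded to 5 d.p.)
v1: (-4,-4.5) → rotate → (-3.86987,-4.61239) → ×s → (-4.26037,-5.07782) → (-4.26,-5.08)
v2: (3.5,-5) → rotate → (3.64135,-4.89801) → ×s → (4.00880,-5.39227) → (4.01,-5.39)
v3: (2,5) → rotate → (1.85640,5.05507) → ×s → (2.04373,5.56518) → (2.04,5.57)
v4: (-4,0.5) → rotate → (-4.01265,0.38557) → ×s → (-4.41756,0.42448) → (-4.42,0.42)

Cross-section at z=1: (-4.26,-5.08) (4.01,-5.39) (2.04,5.57) (-4.42,0.42)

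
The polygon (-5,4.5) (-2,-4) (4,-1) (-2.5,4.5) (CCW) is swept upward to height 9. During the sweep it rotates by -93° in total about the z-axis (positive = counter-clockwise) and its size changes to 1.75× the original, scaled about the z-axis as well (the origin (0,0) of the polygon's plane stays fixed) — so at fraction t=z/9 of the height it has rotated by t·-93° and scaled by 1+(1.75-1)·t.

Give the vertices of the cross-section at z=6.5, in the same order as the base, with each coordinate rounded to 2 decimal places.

t = z/height = 6.5/9 = 0.722222
s = 1 + (scale-1)·z/height = 1 + (1.75-1)·6.5/9 = 1.541667
θ = twist·z/height = -93°·6.5/9 = -67.1667° = -1.172279 rad
cos θ = 0.388052, sin θ = -0.921638 (intermediates below are computed at full precision and shown rounded to 5 d.p.)
v1: (-5,4.5) → rotate → (2.20711,6.35442) → ×s → (3.40263,9.79640) → (3.40,9.80)
v2: (-2,-4) → rotate → (-4.46265,0.29107) → ×s → (-6.87992,0.44873) → (-6.88,0.45)
v3: (4,-1) → rotate → (0.63057,-4.07460) → ×s → (0.97213,-6.28168) → (0.97,-6.28)
v4: (-2.5,4.5) → rotate → (3.17724,4.05033) → ×s → (4.89824,6.24425) → (4.90,6.24)

Cross-section at z=6.5: (3.40,9.80) (-6.88,0.45) (0.97,-6.28) (4.90,6.24)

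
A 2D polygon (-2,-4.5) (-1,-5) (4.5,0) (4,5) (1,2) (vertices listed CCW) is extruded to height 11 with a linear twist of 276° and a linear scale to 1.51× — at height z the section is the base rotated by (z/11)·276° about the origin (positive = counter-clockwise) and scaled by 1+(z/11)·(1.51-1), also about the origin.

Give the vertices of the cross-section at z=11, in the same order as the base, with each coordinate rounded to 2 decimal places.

t = z/height = 11/11 = 1
s = 1 + (scale-1)·z/height = 1 + (1.51-1)·11/11 = 1.510000
θ = twist·z/height = 276°·11/11 = 276.0000° = 4.817109 rad
cos θ = 0.104528, sin θ = -0.994522 (intermediates below are computed at full precision and shown rounded to 5 d.p.)
v1: (-2,-4.5) → rotate → (-4.68441,1.51867) → ×s → (-7.07345,2.29319) → (-7.07,2.29)
v2: (-1,-5) → rotate → (-5.07714,0.47188) → ×s → (-7.66648,0.71254) → (-7.67,0.71)
v3: (4.5,0) → rotate → (0.47038,-4.47535) → ×s → (0.71027,-6.75778) → (0.71,-6.76)
v4: (4,5) → rotate → (5.39072,-3.45545) → ×s → (8.13999,-5.21772) → (8.14,-5.22)
v5: (1,2) → rotate → (2.09357,-0.78546) → ×s → (3.16129,-1.18605) → (3.16,-1.19)

Cross-section at z=11: (-7.07,2.29) (-7.67,0.71) (0.71,-6.76) (8.14,-5.22) (3.16,-1.19)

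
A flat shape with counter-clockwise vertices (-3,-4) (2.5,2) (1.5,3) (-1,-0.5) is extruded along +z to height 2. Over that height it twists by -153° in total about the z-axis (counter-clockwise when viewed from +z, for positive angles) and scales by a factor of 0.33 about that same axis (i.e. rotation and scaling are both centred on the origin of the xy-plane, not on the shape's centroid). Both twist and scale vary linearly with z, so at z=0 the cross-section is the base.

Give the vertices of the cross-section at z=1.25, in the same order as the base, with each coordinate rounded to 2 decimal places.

t = z/height = 1.25/2 = 0.625
s = 1 + (scale-1)·z/height = 1 + (0.33-1)·1.25/2 = 0.581250
θ = twist·z/height = -153°·1.25/2 = -95.6250° = -1.668971 rad
cos θ = -0.098017, sin θ = -0.995185 (intermediates below are computed at full precision and shown rounded to 5 d.p.)
v1: (-3,-4) → rotate → (-3.68669,3.37762) → ×s → (-2.14289,1.96324) → (-2.14,1.96)
v2: (2.5,2) → rotate → (1.74533,-2.68400) → ×s → (1.01447,-1.56007) → (1.01,-1.56)
v3: (1.5,3) → rotate → (2.83853,-1.78683) → ×s → (1.64989,-1.03859) → (1.65,-1.04)
v4: (-1,-0.5) → rotate → (-0.39958,1.04419) → ×s → (-0.23225,0.60694) → (-0.23,0.61)

Cross-section at z=1.25: (-2.14,1.96) (1.01,-1.56) (1.65,-1.04) (-0.23,0.61)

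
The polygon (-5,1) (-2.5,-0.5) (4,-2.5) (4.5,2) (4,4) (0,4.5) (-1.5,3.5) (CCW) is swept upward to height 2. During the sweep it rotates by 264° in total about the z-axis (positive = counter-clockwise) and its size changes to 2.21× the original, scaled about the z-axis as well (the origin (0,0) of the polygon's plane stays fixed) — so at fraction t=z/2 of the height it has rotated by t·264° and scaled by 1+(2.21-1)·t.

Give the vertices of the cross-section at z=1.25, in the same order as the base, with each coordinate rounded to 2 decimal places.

t = z/height = 1.25/2 = 0.625
s = 1 + (scale-1)·z/height = 1 + (2.21-1)·1.25/2 = 1.756250
θ = twist·z/height = 264°·1.25/2 = 165.0000° = 2.879793 rad
cos θ = -0.965926, sin θ = 0.258819 (intermediates below are computed at full precision and shown rounded to 5 d.p.)
v1: (-5,1) → rotate → (4.57081,-2.26002) → ×s → (8.02749,-3.96916) → (8.03,-3.97)
v2: (-2.5,-0.5) → rotate → (2.54422,-0.16408) → ×s → (4.46829,-0.28817) → (4.47,-0.29)
v3: (4,-2.5) → rotate → (-3.21666,3.45009) → ×s → (-5.64925,6.05922) → (-5.65,6.06)
v4: (4.5,2) → rotate → (-4.86430,-0.76717) → ×s → (-8.54293,-1.34734) → (-8.54,-1.35)
v5: (4,4) → rotate → (-4.89898,-2.82843) → ×s → (-8.60383,-4.96743) → (-8.60,-4.97)
v6: (0,4.5) → rotate → (-1.16469,-4.34667) → ×s → (-2.04548,-7.63383) → (-2.05,-7.63)
v7: (-1.5,3.5) → rotate → (0.54302,-3.76897) → ×s → (0.95368,-6.61925) → (0.95,-6.62)

Cross-section at z=1.25: (8.03,-3.97) (4.47,-0.29) (-5.65,6.06) (-8.54,-1.35) (-8.60,-4.97) (-2.05,-7.63) (0.95,-6.62)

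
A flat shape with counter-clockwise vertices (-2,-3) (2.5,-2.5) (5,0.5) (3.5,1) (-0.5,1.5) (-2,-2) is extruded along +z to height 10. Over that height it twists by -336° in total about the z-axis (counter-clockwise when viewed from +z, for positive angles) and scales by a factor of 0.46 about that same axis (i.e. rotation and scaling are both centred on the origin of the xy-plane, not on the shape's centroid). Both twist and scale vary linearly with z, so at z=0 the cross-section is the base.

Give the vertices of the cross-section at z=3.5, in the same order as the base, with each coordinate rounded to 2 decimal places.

t = z/height = 3.5/10 = 0.35
s = 1 + (scale-1)·z/height = 1 + (0.46-1)·3.5/10 = 0.811000
θ = twist·z/height = -336°·3.5/10 = -117.6000° = -2.052507 rad
cos θ = -0.463296, sin θ = -0.886204 (intermediates below are computed at full precision and shown rounded to 5 d.p.)
v1: (-2,-3) → rotate → (-1.73202,3.16230) → ×s → (-1.40467,2.56462) → (-1.40,2.56)
v2: (2.5,-2.5) → rotate → (-3.37375,-1.05727) → ×s → (-2.73611,-0.85745) → (-2.74,-0.86)
v3: (5,0.5) → rotate → (-1.87338,-4.66267) → ×s → (-1.51931,-3.78142) → (-1.52,-3.78)
v4: (3.5,1) → rotate → (-0.73533,-3.56501) → ×s → (-0.59635,-2.89122) → (-0.60,-2.89)
v5: (-0.5,1.5) → rotate → (1.56095,-0.25184) → ×s → (1.26593,-0.20424) → (1.27,-0.20)
v6: (-2,-2) → rotate → (-0.84582,2.69900) → ×s → (-0.68596,2.18889) → (-0.69,2.19)

Cross-section at z=3.5: (-1.40,2.56) (-2.74,-0.86) (-1.52,-3.78) (-0.60,-2.89) (1.27,-0.20) (-0.69,2.19)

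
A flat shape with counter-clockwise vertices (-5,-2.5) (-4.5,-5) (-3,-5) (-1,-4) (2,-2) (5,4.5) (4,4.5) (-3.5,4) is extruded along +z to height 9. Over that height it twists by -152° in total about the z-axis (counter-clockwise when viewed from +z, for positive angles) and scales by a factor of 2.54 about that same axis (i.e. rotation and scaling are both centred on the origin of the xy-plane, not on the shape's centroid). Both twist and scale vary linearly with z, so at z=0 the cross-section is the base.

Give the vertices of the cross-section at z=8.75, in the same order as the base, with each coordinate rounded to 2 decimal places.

Cross-section at z=8.75: (7.23,11.94) (2.85,16.55) (-0.32,14.56) (-3.21,9.78) (-6.89,1.56) (-4.57,-16.16) (-2.46,-14.83) (12.72,-3.79)

t = z/height = 8.75/9 = 0.972222
s = 1 + (scale-1)·z/height = 1 + (2.54-1)·8.75/9 = 2.497222
θ = twist·z/height = -152°·8.75/9 = -147.7778° = -2.579209 rad
cos θ = -0.845986, sin θ = -0.533204 (intermediates below are computed at full precision and shown rounded to 5 d.p.)
v1: (-5,-2.5) → rotate → (2.89692,4.78099) → ×s → (7.23426,11.93919) → (7.23,11.94)
v2: (-4.5,-5) → rotate → (1.14092,6.62935) → ×s → (2.84912,16.55497) → (2.85,16.55)
v3: (-3,-5) → rotate → (-0.12806,5.82955) → ×s → (-0.31980,14.55767) → (-0.32,14.56)
v4: (-1,-4) → rotate → (-1.28683,3.91715) → ×s → (-3.21350,9.78199) → (-3.21,9.78)
v5: (2,-2) → rotate → (-2.75838,0.62556) → ×s → (-6.88829,1.56217) → (-6.89,1.56)
v6: (5,4.5) → rotate → (-1.83051,-6.47296) → ×s → (-4.57120,-16.16442) → (-4.57,-16.16)
v7: (4,4.5) → rotate → (-0.98453,-5.93976) → ×s → (-2.45858,-14.83289) → (-2.46,-14.83)
v8: (-3.5,4) → rotate → (5.09377,-1.51773) → ×s → (12.72028,-3.79011) → (12.72,-3.79)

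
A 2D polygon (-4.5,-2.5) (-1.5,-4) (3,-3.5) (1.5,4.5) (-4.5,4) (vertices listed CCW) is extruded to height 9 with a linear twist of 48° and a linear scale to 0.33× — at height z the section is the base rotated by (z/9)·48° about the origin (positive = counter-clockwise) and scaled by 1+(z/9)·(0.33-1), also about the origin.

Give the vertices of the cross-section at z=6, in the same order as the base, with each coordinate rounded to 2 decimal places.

Cross-section at z=6: (-1.38,-2.49) (0.47,-2.32) (2.43,-0.76) (-0.62,2.55) (-3.28,0.56)

t = z/height = 6/9 = 0.666667
s = 1 + (scale-1)·z/height = 1 + (0.33-1)·6/9 = 0.553333
θ = twist·z/height = 48°·6/9 = 32.0000° = 0.558505 rad
cos θ = 0.848048, sin θ = 0.529919 (intermediates below are computed at full precision and shown rounded to 5 d.p.)
v1: (-4.5,-2.5) → rotate → (-2.49142,-4.50476) → ×s → (-1.37858,-2.49263) → (-1.38,-2.49)
v2: (-1.5,-4) → rotate → (0.84760,-4.18707) → ×s → (0.46901,-2.31685) → (0.47,-2.32)
v3: (3,-3.5) → rotate → (4.39886,-1.37841) → ×s → (2.43404,-0.76272) → (2.43,-0.76)
v4: (1.5,4.5) → rotate → (-1.11256,4.61110) → ×s → (-0.61562,2.55147) → (-0.62,2.55)
v5: (-4.5,4) → rotate → (-5.93589,1.00756) → ×s → (-3.28453,0.55751) → (-3.28,0.56)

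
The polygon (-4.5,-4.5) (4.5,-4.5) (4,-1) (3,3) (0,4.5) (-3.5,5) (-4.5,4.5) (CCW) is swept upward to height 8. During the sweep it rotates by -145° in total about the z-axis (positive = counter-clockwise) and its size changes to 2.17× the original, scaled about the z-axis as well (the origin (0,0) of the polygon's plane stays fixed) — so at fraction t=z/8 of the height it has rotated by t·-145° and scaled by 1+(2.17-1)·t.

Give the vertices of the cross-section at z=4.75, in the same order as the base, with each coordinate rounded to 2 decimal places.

Cross-section at z=4.75: (-8.13,7.09) (-7.09,-8.13) (-1.23,-6.88) (5.42,-4.73) (7.61,0.52) (8.05,6.49) (7.09,8.13)

t = z/height = 4.75/8 = 0.59375
s = 1 + (scale-1)·z/height = 1 + (2.17-1)·4.75/8 = 1.694688
θ = twist·z/height = -145°·4.75/8 = -86.0938° = -1.502619 rad
cos θ = 0.068124, sin θ = -0.997677 (intermediates below are computed at full precision and shown rounded to 5 d.p.)
v1: (-4.5,-4.5) → rotate → (-4.79610,4.18299) → ×s → (-8.12790,7.08886) → (-8.13,7.09)
v2: (4.5,-4.5) → rotate → (-4.18299,-4.79610) → ×s → (-7.08886,-8.12790) → (-7.09,-8.13)
v3: (4,-1) → rotate → (-0.72518,-4.05883) → ×s → (-1.22895,-6.87845) → (-1.23,-6.88)
v4: (3,3) → rotate → (3.19740,-2.78866) → ×s → (5.41860,-4.72590) → (5.42,-4.73)
v5: (0,4.5) → rotate → (4.48955,0.30656) → ×s → (7.60838,0.51952) → (7.61,0.52)
v6: (-3.5,5) → rotate → (4.74995,3.83249) → ×s → (8.04968,6.49487) → (8.05,6.49)
v7: (-4.5,4.5) → rotate → (4.18299,4.79610) → ×s → (7.08886,8.12790) → (7.09,8.13)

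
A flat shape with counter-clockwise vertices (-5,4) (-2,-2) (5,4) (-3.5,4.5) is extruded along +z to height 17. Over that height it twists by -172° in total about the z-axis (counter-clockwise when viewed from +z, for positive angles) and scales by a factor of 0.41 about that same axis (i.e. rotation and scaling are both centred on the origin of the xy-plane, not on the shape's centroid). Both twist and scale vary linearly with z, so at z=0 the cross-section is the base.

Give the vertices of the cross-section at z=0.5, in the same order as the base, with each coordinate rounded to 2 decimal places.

t = z/height = 0.5/17 = 0.0294118
s = 1 + (scale-1)·z/height = 1 + (0.41-1)·0.5/17 = 0.982647
θ = twist·z/height = -172°·0.5/17 = -5.0588° = -0.088293 rad
cos θ = 0.996105, sin θ = -0.088178 (intermediates below are computed at full precision and shown rounded to 5 d.p.)
v1: (-5,4) → rotate → (-4.62781,4.42531) → ×s → (-4.54750,4.34852) → (-4.55,4.35)
v2: (-2,-2) → rotate → (-2.16857,-1.81585) → ×s → (-2.13094,-1.78434) → (-2.13,-1.78)
v3: (5,4) → rotate → (5.33324,3.54353) → ×s → (5.24069,3.48204) → (5.24,3.48)
v4: (-3.5,4.5) → rotate → (-3.08956,4.79110) → ×s → (-3.03595,4.70796) → (-3.04,4.71)

Cross-section at z=0.5: (-4.55,4.35) (-2.13,-1.78) (5.24,3.48) (-3.04,4.71)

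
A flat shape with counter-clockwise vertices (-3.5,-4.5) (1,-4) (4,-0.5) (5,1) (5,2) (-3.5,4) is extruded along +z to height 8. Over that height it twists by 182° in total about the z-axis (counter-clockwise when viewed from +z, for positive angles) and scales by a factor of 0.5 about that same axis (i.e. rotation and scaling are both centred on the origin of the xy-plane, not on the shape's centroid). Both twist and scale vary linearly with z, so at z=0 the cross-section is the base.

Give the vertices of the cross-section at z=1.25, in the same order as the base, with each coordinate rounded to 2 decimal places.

t = z/height = 1.25/8 = 0.15625
s = 1 + (scale-1)·z/height = 1 + (0.5-1)·1.25/8 = 0.921875
θ = twist·z/height = 182°·1.25/8 = 28.4375° = 0.496328 rad
cos θ = 0.879337, sin θ = 0.476200 (intermediates below are computed at full precision and shown rounded to 5 d.p.)
v1: (-3.5,-4.5) → rotate → (-0.93478,-5.62372) → ×s → (-0.86175,-5.18436) → (-0.86,-5.18)
v2: (1,-4) → rotate → (2.78414,-3.04115) → ×s → (2.56663,-2.80356) → (2.57,-2.80)
v3: (4,-0.5) → rotate → (3.75545,1.46513) → ×s → (3.46205,1.35067) → (3.46,1.35)
v4: (5,1) → rotate → (3.92049,3.26034) → ×s → (3.61420,3.00562) → (3.61,3.01)
v5: (5,2) → rotate → (3.44429,4.13967) → ×s → (3.17520,3.81626) → (3.18,3.82)
v6: (-3.5,4) → rotate → (-4.98248,1.85065) → ×s → (-4.59322,1.70607) → (-4.59,1.71)

Cross-section at z=1.25: (-0.86,-5.18) (2.57,-2.80) (3.46,1.35) (3.61,3.01) (3.18,3.82) (-4.59,1.71)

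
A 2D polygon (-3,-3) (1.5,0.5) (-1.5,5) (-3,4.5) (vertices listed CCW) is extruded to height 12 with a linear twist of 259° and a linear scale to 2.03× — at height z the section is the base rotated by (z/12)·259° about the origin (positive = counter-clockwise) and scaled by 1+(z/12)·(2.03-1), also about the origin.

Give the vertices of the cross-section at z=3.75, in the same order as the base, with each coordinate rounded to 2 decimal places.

Cross-section at z=3.75: (3.29,-4.54) (-0.34,2.06) (-6.84,-0.92) (-6.50,-2.98)

t = z/height = 3.75/12 = 0.3125
s = 1 + (scale-1)·z/height = 1 + (2.03-1)·3.75/12 = 1.321875
θ = twist·z/height = 259°·3.75/12 = 80.9375° = 1.412626 rad
cos θ = 0.157512, sin θ = 0.987517 (intermediates below are computed at full precision and shown rounded to 5 d.p.)
v1: (-3,-3) → rotate → (2.49002,-3.43509) → ×s → (3.29149,-4.54076) → (3.29,-4.54)
v2: (1.5,0.5) → rotate → (-0.25749,1.56003) → ×s → (-0.34037,2.06217) → (-0.34,2.06)
v3: (-1.5,5) → rotate → (-5.17385,-0.69372) → ×s → (-6.83919,-0.91701) → (-6.84,-0.92)
v4: (-3,4.5) → rotate → (-4.91636,-2.25375) → ×s → (-6.49882,-2.97917) → (-6.50,-2.98)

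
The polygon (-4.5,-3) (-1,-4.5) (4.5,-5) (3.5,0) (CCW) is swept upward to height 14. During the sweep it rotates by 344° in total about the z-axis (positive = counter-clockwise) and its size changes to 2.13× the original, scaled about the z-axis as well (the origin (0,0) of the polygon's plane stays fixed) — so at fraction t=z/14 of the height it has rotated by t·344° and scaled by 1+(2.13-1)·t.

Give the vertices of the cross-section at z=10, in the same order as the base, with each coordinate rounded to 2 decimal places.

Cross-section at z=10: (-1.60,9.64) (-6.67,4.99) (-11.58,-3.70) (-2.60,-5.77)

t = z/height = 10/14 = 0.714286
s = 1 + (scale-1)·z/height = 1 + (2.13-1)·10/14 = 1.807143
θ = twist·z/height = 344°·10/14 = 245.7143° = 4.288523 rad
cos θ = -0.411287, sin θ = -0.911506 (intermediates below are computed at full precision and shown rounded to 5 d.p.)
v1: (-4.5,-3) → rotate → (-0.88373,5.33564) → ×s → (-1.59702,9.64226) → (-1.60,9.64)
v2: (-1,-4.5) → rotate → (-3.69049,2.76230) → ×s → (-6.66924,4.99187) → (-6.67,4.99)
v3: (4.5,-5) → rotate → (-6.40832,-2.04534) → ×s → (-11.58075,-3.69622) → (-11.58,-3.70)
v4: (3.5,0) → rotate → (-1.43950,-3.19027) → ×s → (-2.60139,-5.76527) → (-2.60,-5.77)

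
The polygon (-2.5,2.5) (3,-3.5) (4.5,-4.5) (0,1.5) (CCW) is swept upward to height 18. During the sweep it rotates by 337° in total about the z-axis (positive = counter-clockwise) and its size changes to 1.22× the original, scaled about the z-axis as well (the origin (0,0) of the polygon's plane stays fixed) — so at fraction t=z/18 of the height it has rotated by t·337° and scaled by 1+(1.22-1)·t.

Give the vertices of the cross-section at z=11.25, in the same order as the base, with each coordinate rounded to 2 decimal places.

t = z/height = 11.25/18 = 0.625
s = 1 + (scale-1)·z/height = 1 + (1.22-1)·11.25/18 = 1.137500
θ = twist·z/height = 337°·11.25/18 = 210.6250° = 3.676100 rad
cos θ = -0.860520, sin θ = -0.509417 (intermediates below are computed at full precision and shown rounded to 5 d.p.)
v1: (-2.5,2.5) → rotate → (3.42484,-0.87776) → ×s → (3.89576,-0.99845) → (3.90,-1.00)
v2: (3,-3.5) → rotate → (-4.36452,1.48357) → ×s → (-4.96464,1.68756) → (-4.96,1.69)
v3: (4.5,-4.5) → rotate → (-6.16472,1.57996) → ×s → (-7.01236,1.79721) → (-7.01,1.80)
v4: (0,1.5) → rotate → (0.76413,-1.29078) → ×s → (0.86919,-1.46826) → (0.87,-1.47)

Cross-section at z=11.25: (3.90,-1.00) (-4.96,1.69) (-7.01,1.80) (0.87,-1.47)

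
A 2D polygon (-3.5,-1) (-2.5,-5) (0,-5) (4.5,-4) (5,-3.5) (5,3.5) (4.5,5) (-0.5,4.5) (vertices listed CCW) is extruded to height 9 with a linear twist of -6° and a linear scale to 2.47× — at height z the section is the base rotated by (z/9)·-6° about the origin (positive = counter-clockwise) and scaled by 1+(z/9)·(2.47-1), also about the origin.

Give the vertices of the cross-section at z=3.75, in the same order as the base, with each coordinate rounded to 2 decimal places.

Cross-section at z=3.75: (-5.71,-1.36) (-4.38,-7.88) (-0.35,-8.05) (6.97,-6.76) (7.81,-5.99) (8.30,5.29) (7.60,7.74) (-0.49,7.28)

t = z/height = 3.75/9 = 0.416667
s = 1 + (scale-1)·z/height = 1 + (2.47-1)·3.75/9 = 1.612500
θ = twist·z/height = -6°·3.75/9 = -2.5000° = -0.043633 rad
cos θ = 0.999048, sin θ = -0.043619 (intermediates below are computed at full precision and shown rounded to 5 d.p.)
v1: (-3.5,-1) → rotate → (-3.54029,-0.84638) → ×s → (-5.70871,-1.36479) → (-5.71,-1.36)
v2: (-2.5,-5) → rotate → (-2.71572,-4.88619) → ×s → (-4.37909,-7.87899) → (-4.38,-7.88)
v3: (0,-5) → rotate → (-0.21810,-4.99524) → ×s → (-0.35168,-8.05483) → (-0.35,-8.05)
v4: (4.5,-4) → rotate → (4.32124,-4.19248) → ×s → (6.96800,-6.76037) → (6.97,-6.76)
v5: (5,-3.5) → rotate → (4.84257,-3.71477) → ×s → (7.80865,-5.99006) → (7.81,-5.99)
v6: (5,3.5) → rotate → (5.14791,3.27857) → ×s → (8.30100,5.28670) → (8.30,5.29)
v7: (4.5,5) → rotate → (4.71381,4.79895) → ×s → (7.60102,7.73831) → (7.60,7.74)
v8: (-0.5,4.5) → rotate → (-0.30324,4.51753) → ×s → (-0.48897,7.28451) → (-0.49,7.28)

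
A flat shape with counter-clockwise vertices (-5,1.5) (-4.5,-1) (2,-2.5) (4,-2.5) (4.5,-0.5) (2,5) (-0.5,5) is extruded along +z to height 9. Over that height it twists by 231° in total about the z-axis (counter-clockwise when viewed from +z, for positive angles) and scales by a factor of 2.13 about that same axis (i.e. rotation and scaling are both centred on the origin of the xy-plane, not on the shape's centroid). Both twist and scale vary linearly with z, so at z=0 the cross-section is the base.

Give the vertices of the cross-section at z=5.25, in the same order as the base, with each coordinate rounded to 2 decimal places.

Cross-section at z=5.25: (4.07,-7.64) (6.43,-4.13) (0.61,5.28) (-1.73,7.63) (-4.67,5.89) (-8.23,-3.48) (-5.31,-6.43)

t = z/height = 5.25/9 = 0.583333
s = 1 + (scale-1)·z/height = 1 + (2.13-1)·5.25/9 = 1.659167
θ = twist·z/height = 231°·5.25/9 = 134.7500° = 2.351831 rad
cos θ = -0.704015, sin θ = 0.710185 (intermediates below are computed at full precision and shown rounded to 5 d.p.)
v1: (-5,1.5) → rotate → (2.45480,-4.60695) → ×s → (4.07291,-7.64370) → (4.07,-7.64)
v2: (-4.5,-1) → rotate → (3.87825,-2.49182) → ×s → (6.43467,-4.13434) → (6.43,-4.13)
v3: (2,-2.5) → rotate → (0.36743,3.18041) → ×s → (0.60963,5.27683) → (0.61,5.28)
v4: (4,-2.5) → rotate → (-1.04060,4.60078) → ×s → (-1.72652,7.63346) → (-1.73,7.63)
v5: (4.5,-0.5) → rotate → (-2.81297,3.54784) → ×s → (-4.66719,5.88646) → (-4.67,5.89)
v6: (2,5) → rotate → (-4.95896,-2.09970) → ×s → (-8.22774,-3.48376) → (-8.23,-3.48)
v7: (-0.5,5) → rotate → (-3.19892,-3.87517) → ×s → (-5.30754,-6.42955) → (-5.31,-6.43)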